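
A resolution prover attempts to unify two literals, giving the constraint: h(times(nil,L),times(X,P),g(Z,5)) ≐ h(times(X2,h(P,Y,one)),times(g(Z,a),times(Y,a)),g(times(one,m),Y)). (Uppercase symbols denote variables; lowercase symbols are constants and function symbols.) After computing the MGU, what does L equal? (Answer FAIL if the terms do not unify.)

Decompose h/3: times(nil,L) ≐ times(X2,h(P,Y,one)),  times(X,P) ≐ times(g(Z,a),times(Y,a)),  g(Z,5) ≐ g(times(one,m),Y).
Decompose times/2: nil ≐ X2,  L ≐ h(P,Y,one).
Bind X2 := nil; no other remaining equation mentions X2.
Bind L := h(P,Y,one); no other remaining equation mentions L.
Decompose times/2: X ≐ g(Z,a),  P ≐ times(Y,a).
Bind X := g(Z,a); no other remaining equation mentions X.
Bind P := times(Y,a); no other remaining equation mentions P. Substituting into the earlier binding gives L := h(times(Y,a),Y,one).
Decompose g/2: Z ≐ times(one,m),  5 ≐ Y.
Bind Z := times(one,m); no other remaining equation mentions Z. Substituting into the earlier binding gives X := g(times(one,m),a).
Bind Y := 5. Substituting into the earlier bindings gives L := h(times(5,a),5,one), P := times(5,a).
MGU = { X2 ↦ nil, L ↦ h(times(5,a),5,one), X ↦ g(times(one,m),a), P ↦ times(5,a), Z ↦ times(one,m), Y ↦ 5 }, so L ↦ h(times(5,a),5,one).

h(times(5,a),5,one)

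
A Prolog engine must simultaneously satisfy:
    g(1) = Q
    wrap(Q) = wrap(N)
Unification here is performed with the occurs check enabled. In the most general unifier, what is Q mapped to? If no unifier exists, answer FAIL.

g(1)

Bind Q := g(1); substituting into the remaining equation gives: wrap(g(1)) = wrap(N).
Decompose wrap/1: g(1) = N.
Bind N := g(1).
MGU = { Q = g(1), N = g(1) }, so Q = g(1).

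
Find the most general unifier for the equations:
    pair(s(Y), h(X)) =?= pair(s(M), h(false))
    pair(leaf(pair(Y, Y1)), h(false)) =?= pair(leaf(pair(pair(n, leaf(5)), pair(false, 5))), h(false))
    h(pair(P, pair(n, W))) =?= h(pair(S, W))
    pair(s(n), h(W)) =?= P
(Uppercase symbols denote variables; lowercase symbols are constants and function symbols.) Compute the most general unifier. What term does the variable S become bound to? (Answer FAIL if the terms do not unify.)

FAIL

Decompose pair/2: s(Y) =?= s(M),  h(X) =?= h(false).
Decompose s/1: Y =?= M.
Bind Y := M; substituting into the one remaining equation that mentions Y gives: pair(leaf(pair(M, Y1)), h(false)) =?= pair(leaf(pair(pair(n, leaf(5)), pair(false, 5))), h(false)).
Decompose h/1: X =?= false.
Bind X := false; no other remaining equation mentions X.
Decompose pair/2: leaf(pair(M, Y1)) =?= leaf(pair(pair(n, leaf(5)), pair(false, 5))),  h(false) =?= h(false).
Decompose leaf/1: pair(M, Y1) =?= pair(pair(n, leaf(5)), pair(false, 5)).
Decompose pair/2: M =?= pair(n, leaf(5)),  Y1 =?= pair(false, 5).
Bind M := pair(n, leaf(5)); no other remaining equation mentions M. Substituting into the earlier binding gives Y := pair(n, leaf(5)).
Bind Y1 := pair(false, 5); no other remaining equation mentions Y1.
Delete trivial equation h(false) =?= h(false).
Decompose h/1: pair(P, pair(n, W)) =?= pair(S, W).
Decompose pair/2: P =?= S,  pair(n, W) =?= W.
Bind P := S; substituting into the one remaining equation that mentions P gives: pair(s(n), h(W)) =?= S.
Occurs check fails: W occurs in pair(n, W); the equation W =?= pair(n, W) has no finite solution.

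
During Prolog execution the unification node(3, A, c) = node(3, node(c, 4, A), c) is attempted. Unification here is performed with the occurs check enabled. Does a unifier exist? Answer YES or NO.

NO

Decompose node/3: 3 = 3,  A = node(c, 4, A),  c = c.
Delete trivial equation 3 = 3.
Occurs check fails: A occurs in node(c, 4, A); the equation A = node(c, 4, A) has no finite solution.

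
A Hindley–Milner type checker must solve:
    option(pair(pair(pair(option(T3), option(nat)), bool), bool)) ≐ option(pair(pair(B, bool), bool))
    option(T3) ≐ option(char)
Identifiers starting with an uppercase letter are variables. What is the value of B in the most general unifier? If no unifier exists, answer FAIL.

pair(option(char), option(nat))

Decompose option/1: pair(pair(pair(option(T3), option(nat)), bool), bool) ≐ pair(pair(B, bool), bool).
Decompose pair/2: pair(pair(option(T3), option(nat)), bool) ≐ pair(B, bool),  bool ≐ bool.
Decompose pair/2: pair(option(T3), option(nat)) ≐ B,  bool ≐ bool.
Bind B := pair(option(T3), option(nat)); no other remaining equation mentions B.
Delete trivial equation bool ≐ bool.
Delete trivial equation bool ≐ bool.
Decompose option/1: T3 ≐ char.
Bind T3 := char. Substituting into the earlier binding gives B := pair(option(char), option(nat)).
MGU = { B -> pair(option(char), option(nat)), T3 -> char }, so B -> pair(option(char), option(nat)).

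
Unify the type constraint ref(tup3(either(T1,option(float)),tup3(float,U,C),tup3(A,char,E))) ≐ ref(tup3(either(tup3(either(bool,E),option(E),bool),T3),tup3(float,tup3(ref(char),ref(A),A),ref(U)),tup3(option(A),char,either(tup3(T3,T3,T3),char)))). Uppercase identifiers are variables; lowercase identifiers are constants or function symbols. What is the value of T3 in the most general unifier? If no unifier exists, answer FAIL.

FAIL

Decompose ref/1: tup3(either(T1,option(float)),tup3(float,U,C),tup3(A,char,E)) ≐ tup3(either(tup3(either(bool,E),option(E),bool),T3),tup3(float,tup3(ref(char),ref(A),A),ref(U)),tup3(option(A),char,either(tup3(T3,T3,T3),char))).
Decompose tup3/3: either(T1,option(float)) ≐ either(tup3(either(bool,E),option(E),bool),T3),  tup3(float,U,C) ≐ tup3(float,tup3(ref(char),ref(A),A),ref(U)),  tup3(A,char,E) ≐ tup3(option(A),char,either(tup3(T3,T3,T3),char)).
Decompose either/2: T1 ≐ tup3(either(bool,E),option(E),bool),  option(float) ≐ T3.
Bind T1 := tup3(either(bool,E),option(E),bool); no other remaining equation mentions T1.
Bind T3 := option(float); substituting into the one remaining equation that mentions T3 gives: tup3(A,char,E) ≐ tup3(option(A),char,either(tup3(option(float),option(float),option(float)),char)).
Decompose tup3/3: float ≐ float,  U ≐ tup3(ref(char),ref(A),A),  C ≐ ref(U).
Delete trivial equation float ≐ float.
Bind U := tup3(ref(char),ref(A),A); substituting into the one remaining equation that mentions U gives: C ≐ ref(tup3(ref(char),ref(A),A)).
Bind C := ref(tup3(ref(char),ref(A),A)); no other remaining equation mentions C.
Decompose tup3/3: A ≐ option(A),  char ≐ char,  E ≐ either(tup3(option(float),option(float),option(float)),char).
Occurs check fails: A occurs in option(A); the equation A ≐ option(A) has no finite solution.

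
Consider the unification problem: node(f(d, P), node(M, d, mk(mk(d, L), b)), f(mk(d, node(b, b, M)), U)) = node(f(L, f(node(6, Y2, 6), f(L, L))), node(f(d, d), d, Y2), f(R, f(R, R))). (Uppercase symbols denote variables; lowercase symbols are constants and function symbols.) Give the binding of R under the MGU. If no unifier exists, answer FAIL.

Decompose node/3: f(d, P) = f(L, f(node(6, Y2, 6), f(L, L))),  node(M, d, mk(mk(d, L), b)) = node(f(d, d), d, Y2),  f(mk(d, node(b, b, M)), U) = f(R, f(R, R)).
Decompose f/2: d = L,  P = f(node(6, Y2, 6), f(L, L)).
Bind L := d; substituting into the 2 remaining equations that mention L gives: P = f(node(6, Y2, 6), f(d, d)),  node(M, d, mk(mk(d, d), b)) = node(f(d, d), d, Y2).
Bind P := f(node(6, Y2, 6), f(d, d)); no other remaining equation mentions P.
Decompose node/3: M = f(d, d),  d = d,  mk(mk(d, d), b) = Y2.
Bind M := f(d, d); substituting into the one remaining equation that mentions M gives: f(mk(d, node(b, b, f(d, d))), U) = f(R, f(R, R)).
Delete trivial equation d = d.
Bind Y2 := mk(mk(d, d), b); no other remaining equation mentions Y2. Substituting into the earlier binding gives P := f(node(6, mk(mk(d, d), b), 6), f(d, d)).
Decompose f/2: mk(d, node(b, b, f(d, d))) = R,  U = f(R, R).
Bind R := mk(d, node(b, b, f(d, d))); substituting into the remaining equation gives: U = f(mk(d, node(b, b, f(d, d))), mk(d, node(b, b, f(d, d)))).
Bind U := f(mk(d, node(b, b, f(d, d))), mk(d, node(b, b, f(d, d)))).
MGU = { L ↦ d, P ↦ f(node(6, mk(mk(d, d), b), 6), f(d, d)), M ↦ f(d, d), Y2 ↦ mk(mk(d, d), b), R ↦ mk(d, node(b, b, f(d, d))), U ↦ f(mk(d, node(b, b, f(d, d))), mk(d, node(b, b, f(d, d)))) }, so R ↦ mk(d, node(b, b, f(d, d))).

mk(d, node(b, b, f(d, d)))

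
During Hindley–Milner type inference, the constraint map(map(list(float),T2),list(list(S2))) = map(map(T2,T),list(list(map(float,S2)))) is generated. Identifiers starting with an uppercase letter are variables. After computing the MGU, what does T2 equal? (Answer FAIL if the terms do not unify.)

FAIL

Decompose map/2: map(list(float),T2) = map(T2,T),  list(list(S2)) = list(list(map(float,S2))).
Decompose map/2: list(float) = T2,  T2 = T.
Bind T2 := list(float); substituting into the one remaining equation that mentions T2 gives: list(float) = T.
Bind T := list(float); no other remaining equation mentions T.
Decompose list/1: list(S2) = list(map(float,S2)).
Decompose list/1: S2 = map(float,S2).
Occurs check fails: S2 occurs in map(float,S2); the equation S2 = map(float,S2) has no finite solution.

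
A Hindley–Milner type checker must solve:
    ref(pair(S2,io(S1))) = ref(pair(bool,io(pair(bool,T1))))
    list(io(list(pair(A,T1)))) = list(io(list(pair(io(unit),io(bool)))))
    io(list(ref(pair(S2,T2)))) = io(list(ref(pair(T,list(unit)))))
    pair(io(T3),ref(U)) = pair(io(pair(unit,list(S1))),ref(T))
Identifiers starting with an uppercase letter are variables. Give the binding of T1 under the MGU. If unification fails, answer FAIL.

Decompose ref/1: pair(S2,io(S1)) = pair(bool,io(pair(bool,T1))).
Decompose pair/2: S2 = bool,  io(S1) = io(pair(bool,T1)).
Bind S2 := bool; substituting into the one remaining equation that mentions S2 gives: io(list(ref(pair(bool,T2)))) = io(list(ref(pair(T,list(unit))))).
Decompose io/1: S1 = pair(bool,T1).
Bind S1 := pair(bool,T1); substituting into the one remaining equation that mentions S1 gives: pair(io(T3),ref(U)) = pair(io(pair(unit,list(pair(bool,T1)))),ref(T)).
Decompose list/1: io(list(pair(A,T1))) = io(list(pair(io(unit),io(bool)))).
Decompose io/1: list(pair(A,T1)) = list(pair(io(unit),io(bool))).
Decompose list/1: pair(A,T1) = pair(io(unit),io(bool)).
Decompose pair/2: A = io(unit),  T1 = io(bool).
Bind A := io(unit); no other remaining equation mentions A.
Bind T1 := io(bool); substituting into the one remaining equation that mentions T1 gives: pair(io(T3),ref(U)) = pair(io(pair(unit,list(pair(bool,io(bool))))),ref(T)). Substituting into the earlier binding gives S1 := pair(bool,io(bool)).
Decompose io/1: list(ref(pair(bool,T2))) = list(ref(pair(T,list(unit)))).
Decompose list/1: ref(pair(bool,T2)) = ref(pair(T,list(unit))).
Decompose ref/1: pair(bool,T2) = pair(T,list(unit)).
Decompose pair/2: bool = T,  T2 = list(unit).
Bind T := bool; substituting into the one remaining equation that mentions T gives: pair(io(T3),ref(U)) = pair(io(pair(unit,list(pair(bool,io(bool))))),ref(bool)).
Bind T2 := list(unit); no other remaining equation mentions T2.
Decompose pair/2: io(T3) = io(pair(unit,list(pair(bool,io(bool))))),  ref(U) = ref(bool).
Decompose io/1: T3 = pair(unit,list(pair(bool,io(bool)))).
Bind T3 := pair(unit,list(pair(bool,io(bool)))); no other remaining equation mentions T3.
Decompose ref/1: U = bool.
Bind U := bool.
MGU = { S2 -> bool, S1 -> pair(bool,io(bool)), A -> io(unit), T1 -> io(bool), T -> bool, T2 -> list(unit), T3 -> pair(unit,list(pair(bool,io(bool)))), U -> bool }, so T1 -> io(bool).

io(bool)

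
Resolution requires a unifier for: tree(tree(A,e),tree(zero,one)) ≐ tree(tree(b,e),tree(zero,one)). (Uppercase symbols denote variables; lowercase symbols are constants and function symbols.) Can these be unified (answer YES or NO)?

Decompose tree/2: tree(A,e) ≐ tree(b,e),  tree(zero,one) ≐ tree(zero,one).
Decompose tree/2: A ≐ b,  e ≐ e.
Bind A := b; no other remaining equation mentions A.
Delete trivial equation e ≐ e.
Delete trivial equation tree(zero,one) ≐ tree(zero,one).
No equations remain and no clash or occurs-check failure arose, so a unifier exists.

YES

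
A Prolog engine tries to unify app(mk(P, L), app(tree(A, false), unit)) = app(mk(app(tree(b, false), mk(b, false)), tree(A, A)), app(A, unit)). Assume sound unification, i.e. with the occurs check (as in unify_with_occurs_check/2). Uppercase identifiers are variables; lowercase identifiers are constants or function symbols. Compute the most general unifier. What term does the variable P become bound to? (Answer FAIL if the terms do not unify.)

Decompose app/2: mk(P, L) = mk(app(tree(b, false), mk(b, false)), tree(A, A)),  app(tree(A, false), unit) = app(A, unit).
Decompose mk/2: P = app(tree(b, false), mk(b, false)),  L = tree(A, A).
Bind P := app(tree(b, false), mk(b, false)); no other remaining equation mentions P.
Bind L := tree(A, A); no other remaining equation mentions L.
Decompose app/2: tree(A, false) = A,  unit = unit.
Occurs check fails: A occurs in tree(A, false); the equation A = tree(A, false) has no finite solution.

FAIL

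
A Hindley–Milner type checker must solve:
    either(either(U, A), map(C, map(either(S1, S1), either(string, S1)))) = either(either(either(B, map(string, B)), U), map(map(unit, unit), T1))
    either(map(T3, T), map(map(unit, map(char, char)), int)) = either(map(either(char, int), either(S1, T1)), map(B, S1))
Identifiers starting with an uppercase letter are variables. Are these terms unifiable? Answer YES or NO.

Decompose either/2: either(U, A) = either(either(B, map(string, B)), U),  map(C, map(either(S1, S1), either(string, S1))) = map(map(unit, unit), T1).
Decompose either/2: U = either(B, map(string, B)),  A = U.
Bind U := either(B, map(string, B)); substituting into the one remaining equation that mentions U gives: A = either(B, map(string, B)).
Bind A := either(B, map(string, B)); no other remaining equation mentions A.
Decompose map/2: C = map(unit, unit),  map(either(S1, S1), either(string, S1)) = T1.
Bind C := map(unit, unit); no other remaining equation mentions C.
Bind T1 := map(either(S1, S1), either(string, S1)); substituting into the remaining equation gives: either(map(T3, T), map(map(unit, map(char, char)), int)) = either(map(either(char, int), either(S1, map(either(S1, S1), either(string, S1)))), map(B, S1)).
Decompose either/2: map(T3, T) = map(either(char, int), either(S1, map(either(S1, S1), either(string, S1)))),  map(map(unit, map(char, char)), int) = map(B, S1).
Decompose map/2: T3 = either(char, int),  T = either(S1, map(either(S1, S1), either(string, S1))).
Bind T3 := either(char, int); no other remaining equation mentions T3.
Bind T := either(S1, map(either(S1, S1), either(string, S1))); no other remaining equation mentions T.
Decompose map/2: map(unit, map(char, char)) = B,  int = S1.
Bind B := map(unit, map(char, char)); no other remaining equation mentions B. Substituting into the earlier bindings gives U := either(map(unit, map(char, char)), map(string, map(unit, map(char, char)))), A := either(map(unit, map(char, char)), map(string, map(unit, map(char, char)))).
Bind S1 := int. Substituting into the earlier bindings gives T1 := map(either(int, int), either(string, int)), T := either(int, map(either(int, int), either(string, int))).
No equations remain and no clash or occurs-check failure arose, so a unifier exists.

YES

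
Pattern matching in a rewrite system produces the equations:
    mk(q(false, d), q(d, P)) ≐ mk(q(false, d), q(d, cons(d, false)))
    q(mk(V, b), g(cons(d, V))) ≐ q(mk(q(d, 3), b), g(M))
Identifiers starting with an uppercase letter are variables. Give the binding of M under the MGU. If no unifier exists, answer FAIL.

Decompose mk/2: q(false, d) ≐ q(false, d),  q(d, P) ≐ q(d, cons(d, false)).
Delete trivial equation q(false, d) ≐ q(false, d).
Decompose q/2: d ≐ d,  P ≐ cons(d, false).
Delete trivial equation d ≐ d.
Bind P := cons(d, false); no other remaining equation mentions P.
Decompose q/2: mk(V, b) ≐ mk(q(d, 3), b),  g(cons(d, V)) ≐ g(M).
Decompose mk/2: V ≐ q(d, 3),  b ≐ b.
Bind V := q(d, 3); substituting into the one remaining equation that mentions V gives: g(cons(d, q(d, 3))) ≐ g(M).
Delete trivial equation b ≐ b.
Decompose g/1: cons(d, q(d, 3)) ≐ M.
Bind M := cons(d, q(d, 3)).
MGU = { P -> cons(d, false), V -> q(d, 3), M -> cons(d, q(d, 3)) }, so M -> cons(d, q(d, 3)).

cons(d, q(d, 3))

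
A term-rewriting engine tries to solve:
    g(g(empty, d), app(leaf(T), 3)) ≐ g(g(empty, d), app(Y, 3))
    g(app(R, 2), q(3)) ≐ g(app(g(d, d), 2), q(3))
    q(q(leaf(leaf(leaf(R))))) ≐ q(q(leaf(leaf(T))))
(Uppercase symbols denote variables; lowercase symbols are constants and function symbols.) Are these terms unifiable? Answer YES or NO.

YES

Decompose g/2: g(empty, d) ≐ g(empty, d),  app(leaf(T), 3) ≐ app(Y, 3).
Delete trivial equation g(empty, d) ≐ g(empty, d).
Decompose app/2: leaf(T) ≐ Y,  3 ≐ 3.
Bind Y := leaf(T); no other remaining equation mentions Y.
Delete trivial equation 3 ≐ 3.
Decompose g/2: app(R, 2) ≐ app(g(d, d), 2),  q(3) ≐ q(3).
Decompose app/2: R ≐ g(d, d),  2 ≐ 2.
Bind R := g(d, d); substituting into the one remaining equation that mentions R gives: q(q(leaf(leaf(leaf(g(d, d)))))) ≐ q(q(leaf(leaf(T)))).
Delete trivial equation 2 ≐ 2.
Delete trivial equation q(3) ≐ q(3).
Decompose q/1: q(leaf(leaf(leaf(g(d, d))))) ≐ q(leaf(leaf(T))).
Decompose q/1: leaf(leaf(leaf(g(d, d)))) ≐ leaf(leaf(T)).
Decompose leaf/1: leaf(leaf(g(d, d))) ≐ leaf(T).
Decompose leaf/1: leaf(g(d, d)) ≐ T.
Bind T := leaf(g(d, d)). Substituting into the earlier binding gives Y := leaf(leaf(g(d, d))).
No equations remain and no clash or occurs-check failure arose, so a unifier exists.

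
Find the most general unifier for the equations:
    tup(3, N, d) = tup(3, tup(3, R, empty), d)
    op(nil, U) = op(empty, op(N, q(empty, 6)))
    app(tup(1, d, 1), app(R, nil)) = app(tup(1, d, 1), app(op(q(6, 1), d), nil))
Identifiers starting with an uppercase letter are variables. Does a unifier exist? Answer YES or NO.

NO

Decompose tup/3: 3 = 3,  N = tup(3, R, empty),  d = d.
Delete trivial equation 3 = 3.
Bind N := tup(3, R, empty); substituting into the one remaining equation that mentions N gives: op(nil, U) = op(empty, op(tup(3, R, empty), q(empty, 6))).
Delete trivial equation d = d.
Decompose op/2: nil = empty,  U = op(tup(3, R, empty), q(empty, 6)).
Clash: constants nil and empty differ; no unifier exists.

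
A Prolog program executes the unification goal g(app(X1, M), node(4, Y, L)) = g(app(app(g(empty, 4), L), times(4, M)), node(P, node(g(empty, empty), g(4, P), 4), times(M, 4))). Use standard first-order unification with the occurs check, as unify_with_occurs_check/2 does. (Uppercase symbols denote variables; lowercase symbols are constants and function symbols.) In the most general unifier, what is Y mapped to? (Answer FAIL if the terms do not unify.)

FAIL

Decompose g/2: app(X1, M) = app(app(g(empty, 4), L), times(4, M)),  node(4, Y, L) = node(P, node(g(empty, empty), g(4, P), 4), times(M, 4)).
Decompose app/2: X1 = app(g(empty, 4), L),  M = times(4, M).
Bind X1 := app(g(empty, 4), L); no other remaining equation mentions X1.
Occurs check fails: M occurs in times(4, M); the equation M = times(4, M) has no finite solution.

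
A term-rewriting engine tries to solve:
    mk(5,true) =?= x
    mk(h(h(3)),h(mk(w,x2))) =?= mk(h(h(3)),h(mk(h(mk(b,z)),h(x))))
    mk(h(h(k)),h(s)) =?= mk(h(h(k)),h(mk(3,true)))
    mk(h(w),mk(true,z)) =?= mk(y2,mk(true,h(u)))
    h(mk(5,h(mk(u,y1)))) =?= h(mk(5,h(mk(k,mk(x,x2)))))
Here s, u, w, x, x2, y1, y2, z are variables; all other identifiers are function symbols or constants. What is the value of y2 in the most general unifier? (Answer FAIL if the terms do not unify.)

Bind x := mk(5,true); substituting into the 2 remaining equations that mention x gives: mk(h(h(3)),h(mk(w,x2))) =?= mk(h(h(3)),h(mk(h(mk(b,z)),h(mk(5,true))))),  h(mk(5,h(mk(u,y1)))) =?= h(mk(5,h(mk(k,mk(mk(5,true),x2))))).
Decompose mk/2: h(h(3)) =?= h(h(3)),  h(mk(w,x2)) =?= h(mk(h(mk(b,z)),h(mk(5,true)))).
Delete trivial equation h(h(3)) =?= h(h(3)).
Decompose h/1: mk(w,x2) =?= mk(h(mk(b,z)),h(mk(5,true))).
Decompose mk/2: w =?= h(mk(b,z)),  x2 =?= h(mk(5,true)).
Bind w := h(mk(b,z)); substituting into the one remaining equation that mentions w gives: mk(h(h(mk(b,z))),mk(true,z)) =?= mk(y2,mk(true,h(u))).
Bind x2 := h(mk(5,true)); substituting into the one remaining equation that mentions x2 gives: h(mk(5,h(mk(u,y1)))) =?= h(mk(5,h(mk(k,mk(mk(5,true),h(mk(5,true))))))).
Decompose mk/2: h(h(k)) =?= h(h(k)),  h(s) =?= h(mk(3,true)).
Delete trivial equation h(h(k)) =?= h(h(k)).
Decompose h/1: s =?= mk(3,true).
Bind s := mk(3,true); no other remaining equation mentions s.
Decompose mk/2: h(h(mk(b,z))) =?= y2,  mk(true,z) =?= mk(true,h(u)).
Bind y2 := h(h(mk(b,z))); no other remaining equation mentions y2.
Decompose mk/2: true =?= true,  z =?= h(u).
Delete trivial equation true =?= true.
Bind z := h(u); no other remaining equation mentions z. Substituting into the earlier bindings gives w := h(mk(b,h(u))), y2 := h(h(mk(b,h(u)))).
Decompose h/1: mk(5,h(mk(u,y1))) =?= mk(5,h(mk(k,mk(mk(5,true),h(mk(5,true)))))).
Decompose mk/2: 5 =?= 5,  h(mk(u,y1)) =?= h(mk(k,mk(mk(5,true),h(mk(5,true))))).
Delete trivial equation 5 =?= 5.
Decompose h/1: mk(u,y1) =?= mk(k,mk(mk(5,true),h(mk(5,true)))).
Decompose mk/2: u =?= k,  y1 =?= mk(mk(5,true),h(mk(5,true))).
Bind u := k; no other remaining equation mentions u. Substituting into the earlier bindings gives w := h(mk(b,h(k))), y2 := h(h(mk(b,h(k)))), z := h(k).
Bind y1 := mk(mk(5,true),h(mk(5,true))).
MGU = { x ↦ mk(5,true), w ↦ h(mk(b,h(k))), x2 ↦ h(mk(5,true)), s ↦ mk(3,true), y2 ↦ h(h(mk(b,h(k)))), z ↦ h(k), u ↦ k, y1 ↦ mk(mk(5,true),h(mk(5,true))) }, so y2 ↦ h(h(mk(b,h(k)))).

h(h(mk(b,h(k))))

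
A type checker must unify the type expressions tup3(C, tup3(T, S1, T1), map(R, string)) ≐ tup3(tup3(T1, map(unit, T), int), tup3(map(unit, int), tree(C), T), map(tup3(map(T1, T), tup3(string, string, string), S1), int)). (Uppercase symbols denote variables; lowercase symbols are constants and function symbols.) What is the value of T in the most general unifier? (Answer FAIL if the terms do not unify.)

Decompose tup3/3: C ≐ tup3(T1, map(unit, T), int),  tup3(T, S1, T1) ≐ tup3(map(unit, int), tree(C), T),  map(R, string) ≐ map(tup3(map(T1, T), tup3(string, string, string), S1), int).
Bind C := tup3(T1, map(unit, T), int); substituting into the one remaining equation that mentions C gives: tup3(T, S1, T1) ≐ tup3(map(unit, int), tree(tup3(T1, map(unit, T), int)), T).
Decompose tup3/3: T ≐ map(unit, int),  S1 ≐ tree(tup3(T1, map(unit, T), int)),  T1 ≐ T.
Bind T := map(unit, int); substituting into the remaining equations gives: S1 ≐ tree(tup3(T1, map(unit, map(unit, int)), int)),  T1 ≐ map(unit, int),  map(R, string) ≐ map(tup3(map(T1, map(unit, int)), tup3(string, string, string), S1), int). Substituting into the earlier binding gives C := tup3(T1, map(unit, map(unit, int)), int).
Bind S1 := tree(tup3(T1, map(unit, map(unit, int)), int)); substituting into the one remaining equation that mentions S1 gives: map(R, string) ≐ map(tup3(map(T1, map(unit, int)), tup3(string, string, string), tree(tup3(T1, map(unit, map(unit, int)), int))), int).
Bind T1 := map(unit, int); substituting into the remaining equation gives: map(R, string) ≐ map(tup3(map(map(unit, int), map(unit, int)), tup3(string, string, string), tree(tup3(map(unit, int), map(unit, map(unit, int)), int))), int). Substituting into the earlier bindings gives C := tup3(map(unit, int), map(unit, map(unit, int)), int), S1 := tree(tup3(map(unit, int), map(unit, map(unit, int)), int)).
Decompose map/2: R ≐ tup3(map(map(unit, int), map(unit, int)), tup3(string, string, string), tree(tup3(map(unit, int), map(unit, map(unit, int)), int))),  string ≐ int.
Bind R := tup3(map(map(unit, int), map(unit, int)), tup3(string, string, string), tree(tup3(map(unit, int), map(unit, map(unit, int)), int))); no other remaining equation mentions R.
Clash: constants string and int differ; no unifier exists.

FAIL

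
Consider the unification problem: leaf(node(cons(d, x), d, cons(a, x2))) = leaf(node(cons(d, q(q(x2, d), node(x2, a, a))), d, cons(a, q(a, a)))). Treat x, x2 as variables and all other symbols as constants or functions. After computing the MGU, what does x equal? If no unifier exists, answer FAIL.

Decompose leaf/1: node(cons(d, x), d, cons(a, x2)) = node(cons(d, q(q(x2, d), node(x2, a, a))), d, cons(a, q(a, a))).
Decompose node/3: cons(d, x) = cons(d, q(q(x2, d), node(x2, a, a))),  d = d,  cons(a, x2) = cons(a, q(a, a)).
Decompose cons/2: d = d,  x = q(q(x2, d), node(x2, a, a)).
Delete trivial equation d = d.
Bind x := q(q(x2, d), node(x2, a, a)); no other remaining equation mentions x.
Delete trivial equation d = d.
Decompose cons/2: a = a,  x2 = q(a, a).
Delete trivial equation a = a.
Bind x2 := q(a, a). Substituting into the earlier binding gives x := q(q(q(a, a), d), node(q(a, a), a, a)).
MGU = { x := q(q(q(a, a), d), node(q(a, a), a, a)), x2 := q(a, a) }, so x := q(q(q(a, a), d), node(q(a, a), a, a)).

q(q(q(a, a), d), node(q(a, a), a, a))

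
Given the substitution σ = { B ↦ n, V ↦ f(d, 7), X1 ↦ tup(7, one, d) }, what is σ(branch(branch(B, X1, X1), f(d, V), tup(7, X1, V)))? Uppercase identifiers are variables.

branch(branch(n, tup(7, one, d), tup(7, one, d)), f(d, f(d, 7)), tup(7, tup(7, one, d), f(d, 7)))

Replace each occurrence of B with n.
Replace each occurrence of V with f(d, 7).
Replace each occurrence of X1 with tup(7, one, d).
Result: branch(branch(n, tup(7, one, d), tup(7, one, d)), f(d, f(d, 7)), tup(7, tup(7, one, d), f(d, 7))).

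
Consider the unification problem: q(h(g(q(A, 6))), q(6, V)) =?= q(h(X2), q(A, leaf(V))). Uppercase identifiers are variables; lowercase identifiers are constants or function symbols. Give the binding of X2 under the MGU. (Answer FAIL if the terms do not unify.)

FAIL

Decompose q/2: h(g(q(A, 6))) =?= h(X2),  q(6, V) =?= q(A, leaf(V)).
Decompose h/1: g(q(A, 6)) =?= X2.
Bind X2 := g(q(A, 6)); no other remaining equation mentions X2.
Decompose q/2: 6 =?= A,  V =?= leaf(V).
Bind A := 6; no other remaining equation mentions A. Substituting into the earlier binding gives X2 := g(q(6, 6)).
Occurs check fails: V occurs in leaf(V); the equation V =?= leaf(V) has no finite solution.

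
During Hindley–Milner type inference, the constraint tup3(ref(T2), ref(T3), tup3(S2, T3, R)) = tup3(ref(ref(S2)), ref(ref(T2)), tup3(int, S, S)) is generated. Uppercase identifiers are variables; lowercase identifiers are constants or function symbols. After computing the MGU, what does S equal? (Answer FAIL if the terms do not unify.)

ref(ref(int))

Decompose tup3/3: ref(T2) = ref(ref(S2)),  ref(T3) = ref(ref(T2)),  tup3(S2, T3, R) = tup3(int, S, S).
Decompose ref/1: T2 = ref(S2).
Bind T2 := ref(S2); substituting into the one remaining equation that mentions T2 gives: ref(T3) = ref(ref(ref(S2))).
Decompose ref/1: T3 = ref(ref(S2)).
Bind T3 := ref(ref(S2)); substituting into the remaining equation gives: tup3(S2, ref(ref(S2)), R) = tup3(int, S, S).
Decompose tup3/3: S2 = int,  ref(ref(S2)) = S,  R = S.
Bind S2 := int; substituting into the one remaining equation that mentions S2 gives: ref(ref(int)) = S. Substituting into the earlier bindings gives T2 := ref(int), T3 := ref(ref(int)).
Bind S := ref(ref(int)); substituting into the remaining equation gives: R = ref(ref(int)).
Bind R := ref(ref(int)).
MGU = { T2 -> ref(int), T3 -> ref(ref(int)), S2 -> int, S -> ref(ref(int)), R -> ref(ref(int)) }, so S -> ref(ref(int)).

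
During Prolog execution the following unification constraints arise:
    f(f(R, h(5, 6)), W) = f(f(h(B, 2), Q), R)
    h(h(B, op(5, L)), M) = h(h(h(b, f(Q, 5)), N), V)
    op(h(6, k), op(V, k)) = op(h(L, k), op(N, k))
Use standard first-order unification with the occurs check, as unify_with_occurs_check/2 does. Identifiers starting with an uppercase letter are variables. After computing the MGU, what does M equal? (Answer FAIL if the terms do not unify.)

op(5, 6)

Decompose f/2: f(R, h(5, 6)) = f(h(B, 2), Q),  W = R.
Decompose f/2: R = h(B, 2),  h(5, 6) = Q.
Bind R := h(B, 2); substituting into the one remaining equation that mentions R gives: W = h(B, 2).
Bind Q := h(5, 6); substituting into the one remaining equation that mentions Q gives: h(h(B, op(5, L)), M) = h(h(h(b, f(h(5, 6), 5)), N), V).
Bind W := h(B, 2); no other remaining equation mentions W.
Decompose h/2: h(B, op(5, L)) = h(h(b, f(h(5, 6), 5)), N),  M = V.
Decompose h/2: B = h(b, f(h(5, 6), 5)),  op(5, L) = N.
Bind B := h(b, f(h(5, 6), 5)); no other remaining equation mentions B. Substituting into the earlier bindings gives R := h(h(b, f(h(5, 6), 5)), 2), W := h(h(b, f(h(5, 6), 5)), 2).
Bind N := op(5, L); substituting into the one remaining equation that mentions N gives: op(h(6, k), op(V, k)) = op(h(L, k), op(op(5, L), k)).
Bind M := V; no other remaining equation mentions M.
Decompose op/2: h(6, k) = h(L, k),  op(V, k) = op(op(5, L), k).
Decompose h/2: 6 = L,  k = k.
Bind L := 6; substituting into the one remaining equation that mentions L gives: op(V, k) = op(op(5, 6), k). Substituting into the earlier binding gives N := op(5, 6).
Delete trivial equation k = k.
Decompose op/2: V = op(5, 6),  k = k.
Bind V := op(5, 6); no other remaining equation mentions V. Substituting into the earlier binding gives M := op(5, 6).
Delete trivial equation k = k.
MGU = { R ↦ h(h(b, f(h(5, 6), 5)), 2), Q ↦ h(5, 6), W ↦ h(h(b, f(h(5, 6), 5)), 2), B ↦ h(b, f(h(5, 6), 5)), N ↦ op(5, 6), M ↦ op(5, 6), L ↦ 6, V ↦ op(5, 6) }, so M ↦ op(5, 6).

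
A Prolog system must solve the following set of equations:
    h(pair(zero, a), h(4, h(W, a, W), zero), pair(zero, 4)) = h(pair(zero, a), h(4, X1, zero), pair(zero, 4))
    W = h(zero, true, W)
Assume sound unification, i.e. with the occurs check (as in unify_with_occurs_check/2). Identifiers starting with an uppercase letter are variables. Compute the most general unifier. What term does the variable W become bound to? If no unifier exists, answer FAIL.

Decompose h/3: pair(zero, a) = pair(zero, a),  h(4, h(W, a, W), zero) = h(4, X1, zero),  pair(zero, 4) = pair(zero, 4).
Delete trivial equation pair(zero, a) = pair(zero, a).
Decompose h/3: 4 = 4,  h(W, a, W) = X1,  zero = zero.
Delete trivial equation 4 = 4.
Bind X1 := h(W, a, W); no other remaining equation mentions X1.
Delete trivial equation zero = zero.
Delete trivial equation pair(zero, 4) = pair(zero, 4).
Occurs check fails: W occurs in h(zero, true, W); the equation W = h(zero, true, W) has no finite solution.

FAIL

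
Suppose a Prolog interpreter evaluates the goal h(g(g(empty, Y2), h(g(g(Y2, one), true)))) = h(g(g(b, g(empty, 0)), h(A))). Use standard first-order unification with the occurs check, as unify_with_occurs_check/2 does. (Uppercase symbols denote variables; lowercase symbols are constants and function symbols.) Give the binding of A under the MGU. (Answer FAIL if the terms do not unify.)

FAIL

Decompose h/1: g(g(empty, Y2), h(g(g(Y2, one), true))) = g(g(b, g(empty, 0)), h(A)).
Decompose g/2: g(empty, Y2) = g(b, g(empty, 0)),  h(g(g(Y2, one), true)) = h(A).
Decompose g/2: empty = b,  Y2 = g(empty, 0).
Clash: constants empty and b differ; no unifier exists.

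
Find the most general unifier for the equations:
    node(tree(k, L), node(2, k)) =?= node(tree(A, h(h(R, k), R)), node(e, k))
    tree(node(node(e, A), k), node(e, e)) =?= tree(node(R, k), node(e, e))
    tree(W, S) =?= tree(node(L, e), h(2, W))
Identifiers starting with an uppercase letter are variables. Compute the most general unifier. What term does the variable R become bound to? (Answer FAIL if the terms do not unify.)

Decompose node/2: tree(k, L) =?= tree(A, h(h(R, k), R)),  node(2, k) =?= node(e, k).
Decompose tree/2: k =?= A,  L =?= h(h(R, k), R).
Bind A := k; substituting into the one remaining equation that mentions A gives: tree(node(node(e, k), k), node(e, e)) =?= tree(node(R, k), node(e, e)).
Bind L := h(h(R, k), R); substituting into the one remaining equation that mentions L gives: tree(W, S) =?= tree(node(h(h(R, k), R), e), h(2, W)).
Decompose node/2: 2 =?= e,  k =?= k.
Clash: constants 2 and e differ; no unifier exists.

FAIL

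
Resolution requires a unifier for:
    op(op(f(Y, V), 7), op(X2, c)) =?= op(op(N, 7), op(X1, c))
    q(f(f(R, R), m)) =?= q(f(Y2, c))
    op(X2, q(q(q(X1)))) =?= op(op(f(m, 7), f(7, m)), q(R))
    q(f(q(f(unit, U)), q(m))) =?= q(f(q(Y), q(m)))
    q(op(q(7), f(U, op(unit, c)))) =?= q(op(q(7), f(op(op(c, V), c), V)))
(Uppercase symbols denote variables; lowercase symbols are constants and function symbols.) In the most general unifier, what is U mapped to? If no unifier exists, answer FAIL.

FAIL

Decompose op/2: op(f(Y, V), 7) =?= op(N, 7),  op(X2, c) =?= op(X1, c).
Decompose op/2: f(Y, V) =?= N,  7 =?= 7.
Bind N := f(Y, V); no other remaining equation mentions N.
Delete trivial equation 7 =?= 7.
Decompose op/2: X2 =?= X1,  c =?= c.
Bind X2 := X1; substituting into the one remaining equation that mentions X2 gives: op(X1, q(q(q(X1)))) =?= op(op(f(m, 7), f(7, m)), q(R)).
Delete trivial equation c =?= c.
Decompose q/1: f(f(R, R), m) =?= f(Y2, c).
Decompose f/2: f(R, R) =?= Y2,  m =?= c.
Bind Y2 := f(R, R); no other remaining equation mentions Y2.
Clash: constants m and c differ; no unifier exists.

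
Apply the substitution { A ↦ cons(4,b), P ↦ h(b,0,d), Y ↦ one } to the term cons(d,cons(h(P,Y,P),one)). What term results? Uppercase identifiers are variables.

Replace each occurrence of P with h(b,0,d).
Replace each occurrence of Y with one.
Result: cons(d,cons(h(h(b,0,d),one,h(b,0,d)),one)).

cons(d,cons(h(h(b,0,d),one,h(b,0,d)),one))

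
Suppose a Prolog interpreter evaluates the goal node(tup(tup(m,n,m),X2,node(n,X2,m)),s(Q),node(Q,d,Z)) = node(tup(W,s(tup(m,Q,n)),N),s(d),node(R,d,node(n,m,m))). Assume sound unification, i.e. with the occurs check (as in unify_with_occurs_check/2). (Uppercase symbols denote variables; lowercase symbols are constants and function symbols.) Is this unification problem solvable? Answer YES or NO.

YES

Decompose node/3: tup(tup(m,n,m),X2,node(n,X2,m)) = tup(W,s(tup(m,Q,n)),N),  s(Q) = s(d),  node(Q,d,Z) = node(R,d,node(n,m,m)).
Decompose tup/3: tup(m,n,m) = W,  X2 = s(tup(m,Q,n)),  node(n,X2,m) = N.
Bind W := tup(m,n,m); no other remaining equation mentions W.
Bind X2 := s(tup(m,Q,n)); substituting into the one remaining equation that mentions X2 gives: node(n,s(tup(m,Q,n)),m) = N.
Bind N := node(n,s(tup(m,Q,n)),m); no other remaining equation mentions N.
Decompose s/1: Q = d.
Bind Q := d; substituting into the remaining equation gives: node(d,d,Z) = node(R,d,node(n,m,m)). Substituting into the earlier bindings gives X2 := s(tup(m,d,n)), N := node(n,s(tup(m,d,n)),m).
Decompose node/3: d = R,  d = d,  Z = node(n,m,m).
Bind R := d; no other remaining equation mentions R.
Delete trivial equation d = d.
Bind Z := node(n,m,m).
No equations remain and no clash or occurs-check failure arose, so a unifier exists.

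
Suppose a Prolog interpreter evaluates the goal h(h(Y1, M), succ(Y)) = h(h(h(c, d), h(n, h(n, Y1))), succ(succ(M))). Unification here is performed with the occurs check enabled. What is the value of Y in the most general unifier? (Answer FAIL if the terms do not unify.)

succ(h(n, h(n, h(c, d))))

Decompose h/2: h(Y1, M) = h(h(c, d), h(n, h(n, Y1))),  succ(Y) = succ(succ(M)).
Decompose h/2: Y1 = h(c, d),  M = h(n, h(n, Y1)).
Bind Y1 := h(c, d); substituting into the one remaining equation that mentions Y1 gives: M = h(n, h(n, h(c, d))).
Bind M := h(n, h(n, h(c, d))); substituting into the remaining equation gives: succ(Y) = succ(succ(h(n, h(n, h(c, d))))).
Decompose succ/1: Y = succ(h(n, h(n, h(c, d)))).
Bind Y := succ(h(n, h(n, h(c, d)))).
MGU = { Y1 = h(c, d), M = h(n, h(n, h(c, d))), Y = succ(h(n, h(n, h(c, d)))) }, so Y = succ(h(n, h(n, h(c, d)))).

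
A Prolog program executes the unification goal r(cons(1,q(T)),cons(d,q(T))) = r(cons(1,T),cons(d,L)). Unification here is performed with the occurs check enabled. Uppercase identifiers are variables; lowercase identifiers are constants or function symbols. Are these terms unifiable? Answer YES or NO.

Decompose r/2: cons(1,q(T)) = cons(1,T),  cons(d,q(T)) = cons(d,L).
Decompose cons/2: 1 = 1,  q(T) = T.
Delete trivial equation 1 = 1.
Occurs check fails: T occurs in q(T); the equation T = q(T) has no finite solution.

NO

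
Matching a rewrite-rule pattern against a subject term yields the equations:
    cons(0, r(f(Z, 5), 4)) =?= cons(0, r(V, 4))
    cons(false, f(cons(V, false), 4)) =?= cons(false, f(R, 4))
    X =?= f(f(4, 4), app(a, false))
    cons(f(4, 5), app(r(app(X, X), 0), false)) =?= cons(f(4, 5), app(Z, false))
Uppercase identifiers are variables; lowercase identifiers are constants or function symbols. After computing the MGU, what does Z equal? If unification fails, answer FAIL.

r(app(f(f(4, 4), app(a, false)), f(f(4, 4), app(a, false))), 0)

Decompose cons/2: 0 =?= 0,  r(f(Z, 5), 4) =?= r(V, 4).
Delete trivial equation 0 =?= 0.
Decompose r/2: f(Z, 5) =?= V,  4 =?= 4.
Bind V := f(Z, 5); substituting into the one remaining equation that mentions V gives: cons(false, f(cons(f(Z, 5), false), 4)) =?= cons(false, f(R, 4)).
Delete trivial equation 4 =?= 4.
Decompose cons/2: false =?= false,  f(cons(f(Z, 5), false), 4) =?= f(R, 4).
Delete trivial equation false =?= false.
Decompose f/2: cons(f(Z, 5), false) =?= R,  4 =?= 4.
Bind R := cons(f(Z, 5), false); no other remaining equation mentions R.
Delete trivial equation 4 =?= 4.
Bind X := f(f(4, 4), app(a, false)); substituting into the remaining equation gives: cons(f(4, 5), app(r(app(f(f(4, 4), app(a, false)), f(f(4, 4), app(a, false))), 0), false)) =?= cons(f(4, 5), app(Z, false)).
Decompose cons/2: f(4, 5) =?= f(4, 5),  app(r(app(f(f(4, 4), app(a, false)), f(f(4, 4), app(a, false))), 0), false) =?= app(Z, false).
Delete trivial equation f(4, 5) =?= f(4, 5).
Decompose app/2: r(app(f(f(4, 4), app(a, false)), f(f(4, 4), app(a, false))), 0) =?= Z,  false =?= false.
Bind Z := r(app(f(f(4, 4), app(a, false)), f(f(4, 4), app(a, false))), 0); no other remaining equation mentions Z. Substituting into the earlier bindings gives V := f(r(app(f(f(4, 4), app(a, false)), f(f(4, 4), app(a, false))), 0), 5), R := cons(f(r(app(f(f(4, 4), app(a, false)), f(f(4, 4), app(a, false))), 0), 5), false).
Delete trivial equation false =?= false.
MGU = { V := f(r(app(f(f(4, 4), app(a, false)), f(f(4, 4), app(a, false))), 0), 5), R := cons(f(r(app(f(f(4, 4), app(a, false)), f(f(4, 4), app(a, false))), 0), 5), false), X := f(f(4, 4), app(a, false)), Z := r(app(f(f(4, 4), app(a, false)), f(f(4, 4), app(a, false))), 0) }, so Z := r(app(f(f(4, 4), app(a, false)), f(f(4, 4), app(a, false))), 0).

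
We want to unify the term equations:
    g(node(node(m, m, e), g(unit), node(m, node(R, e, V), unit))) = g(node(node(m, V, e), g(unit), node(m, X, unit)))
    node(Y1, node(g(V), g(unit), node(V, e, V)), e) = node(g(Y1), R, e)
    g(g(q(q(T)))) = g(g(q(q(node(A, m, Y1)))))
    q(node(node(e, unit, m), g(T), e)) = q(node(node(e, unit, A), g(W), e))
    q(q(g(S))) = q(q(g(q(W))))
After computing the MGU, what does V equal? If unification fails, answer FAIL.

FAIL

Decompose g/1: node(node(m, m, e), g(unit), node(m, node(R, e, V), unit)) = node(node(m, V, e), g(unit), node(m, X, unit)).
Decompose node/3: node(m, m, e) = node(m, V, e),  g(unit) = g(unit),  node(m, node(R, e, V), unit) = node(m, X, unit).
Decompose node/3: m = m,  m = V,  e = e.
Delete trivial equation m = m.
Bind V := m; substituting into the 2 remaining equations that mention V gives: node(m, node(R, e, m), unit) = node(m, X, unit),  node(Y1, node(g(m), g(unit), node(m, e, m)), e) = node(g(Y1), R, e).
Delete trivial equation e = e.
Delete trivial equation g(unit) = g(unit).
Decompose node/3: m = m,  node(R, e, m) = X,  unit = unit.
Delete trivial equation m = m.
Bind X := node(R, e, m); no other remaining equation mentions X.
Delete trivial equation unit = unit.
Decompose node/3: Y1 = g(Y1),  node(g(m), g(unit), node(m, e, m)) = R,  e = e.
Occurs check fails: Y1 occurs in g(Y1); the equation Y1 = g(Y1) has no finite solution.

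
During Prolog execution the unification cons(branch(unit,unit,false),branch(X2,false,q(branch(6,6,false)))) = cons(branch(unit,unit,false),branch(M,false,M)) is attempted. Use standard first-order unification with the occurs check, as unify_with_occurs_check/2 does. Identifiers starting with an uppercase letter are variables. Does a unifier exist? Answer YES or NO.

Decompose cons/2: branch(unit,unit,false) = branch(unit,unit,false),  branch(X2,false,q(branch(6,6,false))) = branch(M,false,M).
Delete trivial equation branch(unit,unit,false) = branch(unit,unit,false).
Decompose branch/3: X2 = M,  false = false,  q(branch(6,6,false)) = M.
Bind X2 := M; no other remaining equation mentions X2.
Delete trivial equation false = false.
Bind M := q(branch(6,6,false)). Substituting into the earlier binding gives X2 := q(branch(6,6,false)).
No equations remain and no clash or occurs-check failure arose, so a unifier exists.

YES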